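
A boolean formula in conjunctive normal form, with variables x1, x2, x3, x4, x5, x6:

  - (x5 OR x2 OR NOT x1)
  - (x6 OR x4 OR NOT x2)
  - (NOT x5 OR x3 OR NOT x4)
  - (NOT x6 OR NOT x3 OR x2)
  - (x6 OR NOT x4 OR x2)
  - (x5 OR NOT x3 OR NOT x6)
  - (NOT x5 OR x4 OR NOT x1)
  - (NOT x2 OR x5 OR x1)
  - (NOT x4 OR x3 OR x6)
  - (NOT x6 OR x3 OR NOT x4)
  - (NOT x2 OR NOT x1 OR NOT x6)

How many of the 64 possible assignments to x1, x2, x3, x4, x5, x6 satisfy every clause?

12

Case analysis on x6 and x2:
  x6=1, x2=1: remaining (x1,x3,x4,x5) ∈ {(0,0,0,1); (0,1,0,1); (0,1,1,1)} — 3.
  x6=1, x2=0: remaining (x1,x3,x4,x5) ∈ {(0,0,0,0); (0,0,0,1)} — 2.
  x6=0, x2=1: remaining (x1,x3,x4,x5) ∈ {(0,1,1,1); (1,1,1,0); (1,1,1,1)} — 3.
  x6=0, x2=0: remaining (x1,x3,x4,x5) ∈ {(0,0,0,0); (0,0,0,1); (0,1,0,0); (0,1,0,1)} — 4.
Total: 3 + 2 + 3 + 4 = 12.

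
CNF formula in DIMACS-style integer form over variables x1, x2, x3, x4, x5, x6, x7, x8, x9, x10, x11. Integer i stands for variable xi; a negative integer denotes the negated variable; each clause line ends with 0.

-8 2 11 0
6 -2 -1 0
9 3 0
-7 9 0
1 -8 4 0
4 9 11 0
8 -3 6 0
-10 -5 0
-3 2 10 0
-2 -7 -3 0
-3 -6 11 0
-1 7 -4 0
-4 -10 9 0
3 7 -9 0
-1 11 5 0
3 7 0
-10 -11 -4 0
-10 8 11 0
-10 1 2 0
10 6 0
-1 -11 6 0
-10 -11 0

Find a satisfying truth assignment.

Branch on x1: take x1 = False.
Branch on x2: take x2 = True.
Branch on x3: take x3 = False.
  then x9 is forced to True.
  then x7 is forced to True.
The remaining clauses are satisfied by x4 = False, x5 = False, x6 = True, x8 = False, x10 = False, x11 = True.
Every clause has at least one true literal under this assignment.

x1=F, x2=T, x3=F, x4=F, x5=F, x6=T, x7=T, x8=F, x9=T, x10=F, x11=T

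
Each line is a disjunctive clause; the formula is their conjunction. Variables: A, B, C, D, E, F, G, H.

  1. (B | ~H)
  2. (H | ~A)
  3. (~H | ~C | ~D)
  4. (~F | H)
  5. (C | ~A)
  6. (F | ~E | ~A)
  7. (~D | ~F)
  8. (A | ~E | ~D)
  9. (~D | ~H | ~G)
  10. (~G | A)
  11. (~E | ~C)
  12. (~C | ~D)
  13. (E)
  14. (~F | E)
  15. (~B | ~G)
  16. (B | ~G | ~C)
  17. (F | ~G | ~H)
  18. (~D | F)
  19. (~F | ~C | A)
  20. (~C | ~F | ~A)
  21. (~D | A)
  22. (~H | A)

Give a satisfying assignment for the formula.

A=False, B=True, C=False, D=False, E=True, F=False, G=False, H=False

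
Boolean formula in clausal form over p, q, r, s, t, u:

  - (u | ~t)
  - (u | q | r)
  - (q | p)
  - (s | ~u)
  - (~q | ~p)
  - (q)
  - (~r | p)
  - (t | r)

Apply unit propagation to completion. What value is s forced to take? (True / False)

(q) is a unit clause: q = True.
From (~p | ~q) and q = True: p = False.
From (~r | p) and p = False: r = False.
(r | t): since r = False, the clause reduces to (t). t = True.
From (~t | u) and t = True: u = True.
(~u | s) with u = True leaves only s, so s = True.

True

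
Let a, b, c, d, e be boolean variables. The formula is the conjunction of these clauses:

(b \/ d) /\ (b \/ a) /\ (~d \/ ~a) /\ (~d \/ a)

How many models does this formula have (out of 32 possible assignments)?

Split on a, then d.
  a=1, d=1: a clause becomes empty — 0.
  a=1, d=0: remaining (b,c,e) ∈ {(1,0,0); (1,0,1); (1,1,0); (1,1,1)} — 4.
  a=0, d=1: a clause becomes empty — 0.
  a=0, d=0: remaining (b,c,e) ∈ {(1,0,0); (1,0,1); (1,1,0); (1,1,1)} — 4.
Total: 0 + 4 + 0 + 4 = 8.

8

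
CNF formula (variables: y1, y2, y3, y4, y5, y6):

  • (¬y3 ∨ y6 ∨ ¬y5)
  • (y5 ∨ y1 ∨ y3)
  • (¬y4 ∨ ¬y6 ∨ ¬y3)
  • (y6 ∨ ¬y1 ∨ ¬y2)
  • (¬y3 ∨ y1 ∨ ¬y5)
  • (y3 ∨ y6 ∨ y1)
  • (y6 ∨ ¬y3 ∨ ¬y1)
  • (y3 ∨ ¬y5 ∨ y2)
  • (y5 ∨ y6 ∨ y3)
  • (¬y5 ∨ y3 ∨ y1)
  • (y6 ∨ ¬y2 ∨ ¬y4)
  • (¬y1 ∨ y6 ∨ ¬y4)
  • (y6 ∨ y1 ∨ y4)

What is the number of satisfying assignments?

13

Case analysis on y3 and y6:
  y3=T, y6=T: y2 free; 3 ways for (y1,y4,y5) × 2^1 = 6.
  y3=T, y6=F: remaining (y1,y2,y4,y5) ∈ {(F,F,T,F)} — 1.
  y3=F, y6=T: y4 free; 3 ways for (y1,y2,y5) × 2^1 = 6.
  y3=F, y6=F: a clause becomes empty — 0.
Total: 6 + 1 + 6 + 0 = 13.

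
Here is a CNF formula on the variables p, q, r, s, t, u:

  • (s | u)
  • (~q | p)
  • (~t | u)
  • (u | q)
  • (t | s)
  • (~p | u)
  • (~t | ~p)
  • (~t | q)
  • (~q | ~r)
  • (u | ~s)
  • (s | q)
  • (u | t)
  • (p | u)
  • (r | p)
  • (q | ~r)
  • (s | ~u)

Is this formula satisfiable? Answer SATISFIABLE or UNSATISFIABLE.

SATISFIABLE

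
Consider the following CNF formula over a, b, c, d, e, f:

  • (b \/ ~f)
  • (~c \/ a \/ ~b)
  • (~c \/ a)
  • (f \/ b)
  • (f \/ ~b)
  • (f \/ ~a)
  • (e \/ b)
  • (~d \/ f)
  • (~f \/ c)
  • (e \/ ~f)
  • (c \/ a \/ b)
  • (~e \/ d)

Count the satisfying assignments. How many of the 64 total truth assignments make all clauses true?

Satisfying assignments:
  a=1 b=1 c=1 d=1 e=1 f=1
That's 1 in total.

1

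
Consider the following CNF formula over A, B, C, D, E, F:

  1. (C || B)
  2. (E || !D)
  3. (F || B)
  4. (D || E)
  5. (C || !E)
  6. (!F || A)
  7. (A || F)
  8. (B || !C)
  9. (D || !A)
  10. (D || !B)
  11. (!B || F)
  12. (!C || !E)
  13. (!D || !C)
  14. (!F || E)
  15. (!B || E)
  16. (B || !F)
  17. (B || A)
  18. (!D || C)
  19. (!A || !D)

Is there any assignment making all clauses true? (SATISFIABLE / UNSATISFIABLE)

B = True:
  propagation gives D=True, E=True, C=True; an empty clause results — contradiction.
B = False:
  propagation gives C=True; an empty clause results — contradiction.
Every branch closes, so no satisfying assignment exists.

UNSATISFIABLE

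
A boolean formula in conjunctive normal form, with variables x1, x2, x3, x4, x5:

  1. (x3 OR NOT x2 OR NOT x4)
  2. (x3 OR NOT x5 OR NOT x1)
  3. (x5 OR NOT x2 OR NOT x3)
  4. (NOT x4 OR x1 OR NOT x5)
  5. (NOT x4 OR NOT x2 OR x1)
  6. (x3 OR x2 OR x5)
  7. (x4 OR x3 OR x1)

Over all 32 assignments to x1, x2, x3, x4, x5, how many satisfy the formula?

11

Split on x3, then x1.
  x3=T, x1=T: x4 free; 3 ways for (x2,x5) × 2^1 = 6.
  x3=T, x1=F: remaining (x2,x4,x5) ∈ {(F,F,F); (F,F,T); (F,T,F); (T,F,T)} — 4.
  x3=F, x1=T: remaining (x2,x4,x5) ∈ {(T,F,F)} — 1.
  x3=F, x1=F: a clause becomes empty — 0.
Total: 6 + 4 + 1 + 0 = 11.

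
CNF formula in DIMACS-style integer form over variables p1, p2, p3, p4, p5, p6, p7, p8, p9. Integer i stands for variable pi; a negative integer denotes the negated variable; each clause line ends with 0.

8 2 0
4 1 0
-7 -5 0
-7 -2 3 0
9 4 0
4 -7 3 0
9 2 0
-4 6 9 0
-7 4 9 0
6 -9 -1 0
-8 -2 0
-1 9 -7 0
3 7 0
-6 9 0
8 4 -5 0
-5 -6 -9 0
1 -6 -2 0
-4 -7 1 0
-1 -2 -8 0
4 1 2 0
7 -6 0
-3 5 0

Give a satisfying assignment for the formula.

p1=False, p2=False, p3=True, p4=True, p5=True, p6=False, p7=False, p8=True, p9=True

Check each clause:
  1. (p8 | p2) — p8 is true.
  2. (p4 | p1) — p4 is true.
  3. (~p5 | ~p7) — ~p7 is true.
  4. (p3 | ~p7 | ~p2) — ~p7 is true.
  5. (p9 | p4) — p9 is true.
  6. (p3 | p4 | ~p7) — ~p7 is true.
  7. (p9 | p2) — p9 is true.
  8. (p6 | p9 | ~p4) — p9 is true.
  9. (p9 | ~p7 | p4) — ~p7 is true.
  10. (~p1 | p6 | ~p9) — ~p1 is true.
  11. (~p8 | ~p2) — ~p2 is true.
  12. (~p1 | ~p7 | p9) — p9 is true.
  13. (p7 | p3) — p3 is true.
  14. (~p6 | p9) — p9 is true.
  15. (p8 | ~p5 | p4) — p8 is true.
  16. (~p9 | ~p5 | ~p6) — ~p6 is true.
  17. (~p2 | p1 | ~p6) — ~p6 is true.
  18. (~p7 | ~p4 | p1) — ~p7 is true.
  19. (~p8 | ~p1 | ~p2) — ~p1 is true.
  20. (p1 | p2 | p4) — p4 is true.
  21. (~p6 | p7) — ~p6 is true.
  22. (~p3 | p5) — p5 is true.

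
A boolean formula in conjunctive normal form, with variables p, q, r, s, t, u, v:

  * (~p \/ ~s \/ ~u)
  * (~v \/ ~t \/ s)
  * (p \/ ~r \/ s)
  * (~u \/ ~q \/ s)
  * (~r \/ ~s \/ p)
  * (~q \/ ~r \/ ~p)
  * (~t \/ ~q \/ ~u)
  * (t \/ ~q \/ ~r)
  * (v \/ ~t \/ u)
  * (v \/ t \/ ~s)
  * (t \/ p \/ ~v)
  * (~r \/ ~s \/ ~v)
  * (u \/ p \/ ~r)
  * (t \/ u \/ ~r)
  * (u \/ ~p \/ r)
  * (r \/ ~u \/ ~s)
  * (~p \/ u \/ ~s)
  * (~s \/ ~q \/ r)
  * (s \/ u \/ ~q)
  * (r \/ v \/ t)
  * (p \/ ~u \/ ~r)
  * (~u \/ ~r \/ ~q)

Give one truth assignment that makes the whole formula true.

p = True, q = False, r = True, s = False, t = True, u = True, v = False

Check each clause:
  1. (~s \/ ~u \/ ~p) — ~s is true.
  2. (~t \/ ~v \/ s) — ~v is true.
  3. (~r \/ p \/ s) — p is true.
  4. (s \/ ~q \/ ~u) — ~q is true.
  5. (~s \/ p \/ ~r) — p is true.
  6. (~r \/ ~q \/ ~p) — ~q is true.
  7. (~t \/ ~q \/ ~u) — ~q is true.
  8. (~q \/ ~r \/ t) — t is true.
  9. (~t \/ v \/ u) — u is true.
  10. (t \/ v \/ ~s) — ~s is true.
  11. (p \/ t \/ ~v) — p is true.
  12. (~s \/ ~v \/ ~r) — ~v is true.
  13. (~r \/ p \/ u) — p is true.
  14. (~r \/ t \/ u) — t is true.
  15. (r \/ u \/ ~p) — r is true.
  16. (~u \/ r \/ ~s) — r is true.
  17. (~s \/ ~p \/ u) — ~s is true.
  18. (~s \/ ~q \/ r) — r is true.
  19. (~q \/ u \/ s) — ~q is true.
  20. (r \/ t \/ v) — r is true.
  21. (~r \/ p \/ ~u) — p is true.
  22. (~q \/ ~u \/ ~r) — ~q is true.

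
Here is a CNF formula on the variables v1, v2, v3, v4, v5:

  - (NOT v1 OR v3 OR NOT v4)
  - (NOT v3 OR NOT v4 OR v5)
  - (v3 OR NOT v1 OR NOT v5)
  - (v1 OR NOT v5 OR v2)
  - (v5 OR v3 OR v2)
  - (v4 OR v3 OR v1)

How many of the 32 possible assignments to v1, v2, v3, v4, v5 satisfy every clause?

13

Split on v3, then v1.
  v3=T, v1=T: v2 free; 3 ways for (v4,v5) × 2^1 = 6.
  v3=T, v1=F: remaining (v2,v4,v5) ∈ {(F,F,F); (T,F,F); (T,F,T); (T,T,T)} — 4.
  v3=F, v1=T: remaining (v2,v4,v5) ∈ {(T,F,F)} — 1.
  v3=F, v1=F: remaining (v2,v4,v5) ∈ {(T,T,F); (T,T,T)} — 2.
Total: 6 + 4 + 1 + 2 = 13.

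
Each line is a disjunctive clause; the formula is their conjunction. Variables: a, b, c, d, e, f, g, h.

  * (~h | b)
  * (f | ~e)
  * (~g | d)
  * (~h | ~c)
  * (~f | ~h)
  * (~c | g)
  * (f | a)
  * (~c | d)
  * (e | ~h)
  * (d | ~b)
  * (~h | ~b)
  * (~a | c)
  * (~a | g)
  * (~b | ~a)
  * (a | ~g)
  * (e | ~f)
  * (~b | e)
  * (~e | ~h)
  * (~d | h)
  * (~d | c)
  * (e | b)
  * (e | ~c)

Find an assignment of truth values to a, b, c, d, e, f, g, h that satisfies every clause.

a=False, b=False, c=False, d=False, e=True, f=True, g=False, h=False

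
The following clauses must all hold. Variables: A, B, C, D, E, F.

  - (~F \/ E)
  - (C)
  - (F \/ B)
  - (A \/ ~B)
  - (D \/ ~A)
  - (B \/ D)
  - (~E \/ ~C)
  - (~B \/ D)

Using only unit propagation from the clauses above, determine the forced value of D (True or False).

Unit clause (C) sets C = True.
From (~E \/ ~C) and C = True: E = False.
In (E \/ ~F), E is now false; ~F must hold, so F = False.
In (B \/ F), F is now false; B must hold, so B = True.
In (~B \/ A), ~B is now false; A must hold, so A = True.
(~A \/ D): since A = True, the clause reduces to (D). D = True.

True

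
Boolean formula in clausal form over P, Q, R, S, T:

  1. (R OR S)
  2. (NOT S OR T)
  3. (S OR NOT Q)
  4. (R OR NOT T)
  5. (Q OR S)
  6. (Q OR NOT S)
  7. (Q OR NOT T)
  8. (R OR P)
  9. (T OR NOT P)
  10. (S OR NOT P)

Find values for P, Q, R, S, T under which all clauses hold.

R occurs only positively in the remaining clauses — set R = True.
Try P = False.
Try Q = True.
  then S is forced to True.
  then T is forced to True.

P = False, Q = True, R = True, S = True, T = True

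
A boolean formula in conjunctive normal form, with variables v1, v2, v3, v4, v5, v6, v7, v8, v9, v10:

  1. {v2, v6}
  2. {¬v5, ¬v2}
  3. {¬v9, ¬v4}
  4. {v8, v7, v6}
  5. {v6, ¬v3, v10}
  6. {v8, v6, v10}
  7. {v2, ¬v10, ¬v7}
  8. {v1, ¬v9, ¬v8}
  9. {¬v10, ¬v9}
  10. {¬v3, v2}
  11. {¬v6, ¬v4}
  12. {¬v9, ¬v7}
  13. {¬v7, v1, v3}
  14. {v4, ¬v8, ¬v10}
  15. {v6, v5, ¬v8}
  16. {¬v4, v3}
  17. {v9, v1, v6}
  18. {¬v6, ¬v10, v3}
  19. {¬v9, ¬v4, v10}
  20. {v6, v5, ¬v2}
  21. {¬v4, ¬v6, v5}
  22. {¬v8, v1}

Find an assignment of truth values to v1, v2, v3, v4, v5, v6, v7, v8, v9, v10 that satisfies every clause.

Branch on v1: take v1 = False.
  then v8 is forced to False.
The remaining clauses are satisfied by v2 = True, v3 = False, v4 = False, v5 = False, v6 = True, v7 = False, v9 = True, v10 = False.

v1 = 0, v2 = 1, v3 = 0, v4 = 0, v5 = 0, v6 = 1, v7 = 0, v8 = 0, v9 = 1, v10 = 0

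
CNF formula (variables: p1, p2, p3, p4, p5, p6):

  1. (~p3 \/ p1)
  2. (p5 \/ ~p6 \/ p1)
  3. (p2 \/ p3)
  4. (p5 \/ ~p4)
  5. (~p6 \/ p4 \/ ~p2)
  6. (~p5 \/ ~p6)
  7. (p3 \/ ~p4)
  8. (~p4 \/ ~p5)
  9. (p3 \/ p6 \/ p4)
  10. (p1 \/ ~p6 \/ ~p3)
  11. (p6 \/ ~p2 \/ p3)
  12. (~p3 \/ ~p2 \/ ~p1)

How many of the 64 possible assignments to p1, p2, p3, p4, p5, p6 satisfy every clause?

The models are:
  p1=T p2=F p3=T p4=F p5=F p6=F
  p1=T p2=F p3=T p4=F p5=F p6=T
  p1=T p2=F p3=T p4=F p5=T p6=F
That's 3 in total.

3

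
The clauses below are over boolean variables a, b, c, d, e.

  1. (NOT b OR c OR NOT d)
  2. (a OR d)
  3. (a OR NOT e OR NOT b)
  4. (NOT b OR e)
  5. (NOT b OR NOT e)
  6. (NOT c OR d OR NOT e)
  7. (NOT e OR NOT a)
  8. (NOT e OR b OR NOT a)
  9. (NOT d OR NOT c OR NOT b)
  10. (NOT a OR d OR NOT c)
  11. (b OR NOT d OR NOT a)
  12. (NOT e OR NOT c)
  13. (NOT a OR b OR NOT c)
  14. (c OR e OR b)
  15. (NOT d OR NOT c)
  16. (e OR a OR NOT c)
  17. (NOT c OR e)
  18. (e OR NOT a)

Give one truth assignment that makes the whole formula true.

Branch on a: take a = False.
  then d is forced to True.
  then c is forced to False.
  then b is forced to False.
  then e is forced to True.
Check each clause:
  1. (c OR NOT d OR NOT b) — NOT b is true.
  2. (d OR a) — d is true.
  3. (NOT e OR a OR NOT b) — NOT b is true.
  4. (e OR NOT b) — e is true.
  5. (NOT b OR NOT e) — NOT b is true.
  6. (d OR NOT c OR NOT e) — d is true.
  7. (NOT e OR NOT a) — NOT a is true.
  8. (NOT a OR NOT e OR b) — NOT a is true.
  9. (NOT c OR NOT d OR NOT b) — NOT c is true.
  10. (NOT c OR d OR NOT a) — d is true.
  11. (b OR NOT d OR NOT a) — NOT a is true.
  12. (NOT c OR NOT e) — NOT c is true.
  13. (NOT a OR b OR NOT c) — NOT c is true.
  14. (b OR e OR c) — e is true.
  15. (NOT c OR NOT d) — NOT c is true.
  16. (a OR e OR NOT c) — NOT c is true.
  17. (NOT c OR e) — NOT c is true.
  18. (e OR NOT a) — e is true.

a=False, b=False, c=False, d=True, e=True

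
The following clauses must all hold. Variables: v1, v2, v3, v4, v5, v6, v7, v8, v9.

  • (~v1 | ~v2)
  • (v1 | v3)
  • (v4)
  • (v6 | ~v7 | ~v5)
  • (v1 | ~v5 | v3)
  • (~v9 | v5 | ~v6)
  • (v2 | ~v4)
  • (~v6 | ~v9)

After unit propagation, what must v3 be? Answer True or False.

(v4) is a unit clause: v4 = True.
(v2 | ~v4) with v4 = True leaves only v2, so v2 = True.
(~v2 | ~v1): since v2 = True, the clause reduces to (~v1). v1 = False.
From (v3 | v1) and v1 = False: v3 = True.

True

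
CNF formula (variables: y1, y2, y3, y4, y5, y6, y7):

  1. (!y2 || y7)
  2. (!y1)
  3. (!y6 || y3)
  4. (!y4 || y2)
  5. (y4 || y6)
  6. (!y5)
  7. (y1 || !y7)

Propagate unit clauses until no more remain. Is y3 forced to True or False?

True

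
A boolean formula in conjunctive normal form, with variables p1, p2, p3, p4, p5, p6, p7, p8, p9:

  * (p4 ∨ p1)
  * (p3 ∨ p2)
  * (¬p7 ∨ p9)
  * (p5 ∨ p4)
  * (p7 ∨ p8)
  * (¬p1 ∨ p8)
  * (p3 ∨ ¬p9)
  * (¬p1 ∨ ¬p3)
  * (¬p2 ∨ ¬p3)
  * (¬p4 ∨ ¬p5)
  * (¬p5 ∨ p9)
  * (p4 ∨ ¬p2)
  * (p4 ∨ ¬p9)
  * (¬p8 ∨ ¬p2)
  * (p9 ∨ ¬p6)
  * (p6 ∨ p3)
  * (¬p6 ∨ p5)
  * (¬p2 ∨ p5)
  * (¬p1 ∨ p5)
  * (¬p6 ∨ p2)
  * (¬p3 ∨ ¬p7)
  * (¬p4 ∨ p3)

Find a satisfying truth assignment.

p1=False, p2=False, p3=True, p4=True, p5=False, p6=False, p7=False, p8=True, p9=False

Check each clause:
  1. (p1 ∨ p4) — p4 is true.
  2. (p3 ∨ p2) — p3 is true.
  3. (¬p7 ∨ p9) — ¬p7 is true.
  4. (p5 ∨ p4) — p4 is true.
  5. (p8 ∨ p7) — p8 is true.
  6. (p8 ∨ ¬p1) — p8 is true.
  7. (¬p9 ∨ p3) — p3 is true.
  8. (¬p1 ∨ ¬p3) — ¬p1 is true.
  9. (¬p3 ∨ ¬p2) — ¬p2 is true.
  10. (¬p4 ∨ ¬p5) — ¬p5 is true.
  11. (p9 ∨ ¬p5) — ¬p5 is true.
  12. (p4 ∨ ¬p2) — p4 is true.
  13. (¬p9 ∨ p4) — p4 is true.
  14. (¬p2 ∨ ¬p8) — ¬p2 is true.
  15. (p9 ∨ ¬p6) — ¬p6 is true.
  16. (p3 ∨ p6) — p3 is true.
  17. (¬p6 ∨ p5) — ¬p6 is true.
  18. (¬p2 ∨ p5) — ¬p2 is true.
  19. (p5 ∨ ¬p1) — ¬p1 is true.
  20. (p2 ∨ ¬p6) — ¬p6 is true.
  21. (¬p7 ∨ ¬p3) — ¬p7 is true.
  22. (p3 ∨ ¬p4) — p3 is true.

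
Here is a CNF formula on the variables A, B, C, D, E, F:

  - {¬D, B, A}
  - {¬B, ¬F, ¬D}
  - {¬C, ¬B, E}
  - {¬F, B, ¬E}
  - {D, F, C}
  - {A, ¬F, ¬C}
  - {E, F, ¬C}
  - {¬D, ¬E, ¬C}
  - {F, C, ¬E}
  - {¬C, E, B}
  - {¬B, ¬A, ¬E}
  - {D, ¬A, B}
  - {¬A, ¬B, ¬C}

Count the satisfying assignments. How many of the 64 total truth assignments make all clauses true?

10

Split on B, then C.
  B=T, C=T: remaining (A,D,E,F) ∈ {(F,F,T,F)} — 1.
  B=T, C=F: 5 of the 16 assignments to (A,D,E,F) work.
  B=F, C=T: remaining (A,D,E,F) ∈ {(F,F,T,F)} — 1.
  B=F, C=F: remaining (A,D,E,F) ∈ {(F,F,F,T); (T,T,F,F); (T,T,F,T)} — 3.
Total: 1 + 5 + 1 + 3 = 10.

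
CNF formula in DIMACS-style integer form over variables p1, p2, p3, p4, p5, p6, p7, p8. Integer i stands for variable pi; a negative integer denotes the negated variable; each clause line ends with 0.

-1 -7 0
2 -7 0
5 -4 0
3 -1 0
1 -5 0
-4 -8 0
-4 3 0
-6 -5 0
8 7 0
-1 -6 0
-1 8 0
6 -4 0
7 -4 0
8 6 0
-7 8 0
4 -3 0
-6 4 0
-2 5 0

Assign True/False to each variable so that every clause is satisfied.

p1=F, p2=F, p3=F, p4=F, p5=F, p6=F, p7=F, p8=T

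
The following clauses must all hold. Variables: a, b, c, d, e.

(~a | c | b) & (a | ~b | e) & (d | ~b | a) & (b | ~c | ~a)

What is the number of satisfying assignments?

18

Split on a, then b.
  a=T, b=T: c, d, e free → 2^3 = 8.
  a=T, b=F: a clause becomes empty — 0.
  a=F, b=T: remaining (c,d,e) ∈ {(F,T,T); (T,T,T)} — 2.
  a=F, b=F: c, d, e free → 2^3 = 8.
Total: 8 + 0 + 2 + 8 = 18.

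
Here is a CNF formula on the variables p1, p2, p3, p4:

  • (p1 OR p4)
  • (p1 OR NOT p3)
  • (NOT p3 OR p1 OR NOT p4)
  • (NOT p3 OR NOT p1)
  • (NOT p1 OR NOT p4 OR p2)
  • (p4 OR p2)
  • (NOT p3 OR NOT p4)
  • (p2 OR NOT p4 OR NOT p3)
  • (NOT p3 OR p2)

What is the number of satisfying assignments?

4

Satisfying assignments:
  p1=F p2=F p3=F p4=T
  p1=F p2=T p3=F p4=T
  p1=T p2=T p3=F p4=F
  p1=T p2=T p3=F p4=T
That's 4 in total.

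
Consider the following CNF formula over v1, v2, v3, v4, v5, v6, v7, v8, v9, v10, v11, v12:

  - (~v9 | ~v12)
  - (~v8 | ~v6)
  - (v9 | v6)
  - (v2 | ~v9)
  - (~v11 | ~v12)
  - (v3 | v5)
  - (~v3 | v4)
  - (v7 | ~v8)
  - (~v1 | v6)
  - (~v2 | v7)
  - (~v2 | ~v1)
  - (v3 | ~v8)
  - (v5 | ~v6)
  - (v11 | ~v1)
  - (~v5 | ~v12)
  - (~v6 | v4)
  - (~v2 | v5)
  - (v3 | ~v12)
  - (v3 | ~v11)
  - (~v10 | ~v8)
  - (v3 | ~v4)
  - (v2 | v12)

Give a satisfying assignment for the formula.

v1 = False, v2 = True, v3 = True, v4 = True, v5 = True, v6 = True, v7 = True, v8 = False, v9 = False, v10 = True, v11 = True, v12 = False

Pure literal: v1 appears only negated; assign v1 = False.
Pure literal: v7 appears only positively; assign v7 = True.
Branch on v2: take v2 = True.
  then v5 is forced to True.
  then v12 is forced to False.
The remaining clauses are satisfied by v3 = True, v4 = True, v6 = True, v8 = False, v9 = False, v10 = True, v11 = True.
Check each clause:
  1. (~v12 | ~v9) — ~v12 is true.
  2. (~v8 | ~v6) — ~v8 is true.
  3. (v6 | v9) — v6 is true.
  4. (v2 | ~v9) — v2 is true.
  5. (~v11 | ~v12) — ~v12 is true.
  6. (v5 | v3) — v3 is true.
  7. (v4 | ~v3) — v4 is true.
  8. (v7 | ~v8) — ~v8 is true.
  9. (~v1 | v6) — ~v1 is true.
  10. (v7 | ~v2) — v7 is true.
  11. (~v1 | ~v2) — ~v1 is true.
  12. (~v8 | v3) — ~v8 is true.
  13. (~v6 | v5) — v5 is true.
  14. (~v1 | v11) — v11 is true.
  15. (~v5 | ~v12) — ~v12 is true.
  16. (v4 | ~v6) — v4 is true.
  17. (v5 | ~v2) — v5 is true.
  18. (~v12 | v3) — v3 is true.
  19. (~v11 | v3) — v3 is true.
  20. (~v10 | ~v8) — ~v8 is true.
  21. (v3 | ~v4) — v3 is true.
  22. (v2 | v12) — v2 is true.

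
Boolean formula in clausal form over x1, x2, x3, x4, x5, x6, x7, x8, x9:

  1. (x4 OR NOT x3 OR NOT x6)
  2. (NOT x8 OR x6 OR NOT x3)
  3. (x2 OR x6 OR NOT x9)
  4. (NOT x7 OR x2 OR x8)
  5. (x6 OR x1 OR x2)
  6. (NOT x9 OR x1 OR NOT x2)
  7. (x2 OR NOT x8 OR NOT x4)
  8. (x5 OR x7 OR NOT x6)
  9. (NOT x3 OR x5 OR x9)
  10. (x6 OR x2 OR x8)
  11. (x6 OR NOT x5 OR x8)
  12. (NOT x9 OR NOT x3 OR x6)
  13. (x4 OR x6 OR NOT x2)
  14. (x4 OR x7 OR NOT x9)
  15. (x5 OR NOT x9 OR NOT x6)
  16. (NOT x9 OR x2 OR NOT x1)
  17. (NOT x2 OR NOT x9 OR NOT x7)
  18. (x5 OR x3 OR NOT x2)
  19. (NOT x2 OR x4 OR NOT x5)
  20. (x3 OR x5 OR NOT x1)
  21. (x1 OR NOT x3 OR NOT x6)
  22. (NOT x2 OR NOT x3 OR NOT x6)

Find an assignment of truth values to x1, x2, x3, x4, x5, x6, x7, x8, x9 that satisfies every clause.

x1=F, x2=F, x3=F, x4=F, x5=T, x6=T, x7=T, x8=T, x9=F

Set x1 = False and propagate.
For the remaining variables, x2 = False, x3 = False, x4 = False, x5 = True, x6 = True, x7 = True, x8 = True, x9 = False works.
Check each clause:
  1. (NOT x6 OR NOT x3 OR x4) — NOT x3 is true.
  2. (NOT x8 OR NOT x3 OR x6) — NOT x3 is true.
  3. (x2 OR x6 OR NOT x9) — x6 is true.
  4. (x8 OR x2 OR NOT x7) — x8 is true.
  5. (x1 OR x6 OR x2) — x6 is true.
  6. (x1 OR NOT x2 OR NOT x9) — NOT x2 is true.
  7. (x2 OR NOT x4 OR NOT x8) — NOT x4 is true.
  8. (NOT x6 OR x5 OR x7) — x5 is true.
  9. (x9 OR x5 OR NOT x3) — x5 is true.
  10. (x6 OR x8 OR x2) — x8 is true.
  11. (NOT x5 OR x8 OR x6) — x8 is true.
  12. (NOT x3 OR NOT x9 OR x6) — NOT x3 is true.
  13. (x6 OR x4 OR NOT x2) — NOT x2 is true.
  14. (x4 OR NOT x9 OR x7) — x7 is true.
  15. (x5 OR NOT x9 OR NOT x6) — x5 is true.
  16. (x2 OR NOT x9 OR NOT x1) — NOT x1 is true.
  17. (NOT x9 OR NOT x2 OR NOT x7) — NOT x2 is true.
  18. (x5 OR NOT x2 OR x3) — x5 is true.
  19. (x4 OR NOT x5 OR NOT x2) — NOT x2 is true.
  20. (NOT x1 OR x3 OR x5) — x5 is true.
  21. (NOT x3 OR x1 OR NOT x6) — NOT x3 is true.
  22. (NOT x6 OR NOT x3 OR NOT x2) — NOT x3 is true.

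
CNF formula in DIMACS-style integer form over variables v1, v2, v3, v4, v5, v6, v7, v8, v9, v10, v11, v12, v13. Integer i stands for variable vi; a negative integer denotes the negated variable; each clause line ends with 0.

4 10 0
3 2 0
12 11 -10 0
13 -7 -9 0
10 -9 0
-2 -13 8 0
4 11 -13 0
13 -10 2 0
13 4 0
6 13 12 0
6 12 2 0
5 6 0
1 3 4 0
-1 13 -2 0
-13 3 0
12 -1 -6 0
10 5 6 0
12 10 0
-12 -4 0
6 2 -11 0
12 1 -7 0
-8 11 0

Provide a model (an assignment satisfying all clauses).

v3 occurs only positively in the remaining clauses — set v3 = True.
Pure literal: v5 appears only positively; assign v5 = True.
Branch on v1: take v1 = False.
Branch on v2: take v2 = False.
Branch on v4: take v4 = False.
  then v10 is forced to True.
  then v13 is forced to True.
  then v11 is forced to True.
  then v6 is forced to True.
For the remaining variables, v7 = False, v8 = True, v9 = False, v12 = True works.

v1=False  v2=False  v3=True  v4=False  v5=True  v6=True  v7=False  v8=True  v9=False  v10=True  v11=True  v12=True  v13=True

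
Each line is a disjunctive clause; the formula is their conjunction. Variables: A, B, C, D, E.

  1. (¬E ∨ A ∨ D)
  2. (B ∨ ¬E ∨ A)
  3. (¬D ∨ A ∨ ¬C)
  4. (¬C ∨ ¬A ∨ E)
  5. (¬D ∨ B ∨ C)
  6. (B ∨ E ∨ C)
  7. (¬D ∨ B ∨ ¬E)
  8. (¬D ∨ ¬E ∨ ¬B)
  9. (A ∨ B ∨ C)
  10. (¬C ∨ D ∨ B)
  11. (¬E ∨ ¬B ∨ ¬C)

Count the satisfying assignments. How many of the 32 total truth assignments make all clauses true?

Satisfying assignments:
  A=0 B=1 C=0 D=0 E=0
  A=0 B=1 C=0 D=1 E=0
  A=0 B=1 C=1 D=0 E=0
  A=1 B=0 C=0 D=0 E=1
  A=1 B=1 C=0 D=0 E=0
  A=1 B=1 C=0 D=0 E=1
  A=1 B=1 C=0 D=1 E=0
Count: 7.

7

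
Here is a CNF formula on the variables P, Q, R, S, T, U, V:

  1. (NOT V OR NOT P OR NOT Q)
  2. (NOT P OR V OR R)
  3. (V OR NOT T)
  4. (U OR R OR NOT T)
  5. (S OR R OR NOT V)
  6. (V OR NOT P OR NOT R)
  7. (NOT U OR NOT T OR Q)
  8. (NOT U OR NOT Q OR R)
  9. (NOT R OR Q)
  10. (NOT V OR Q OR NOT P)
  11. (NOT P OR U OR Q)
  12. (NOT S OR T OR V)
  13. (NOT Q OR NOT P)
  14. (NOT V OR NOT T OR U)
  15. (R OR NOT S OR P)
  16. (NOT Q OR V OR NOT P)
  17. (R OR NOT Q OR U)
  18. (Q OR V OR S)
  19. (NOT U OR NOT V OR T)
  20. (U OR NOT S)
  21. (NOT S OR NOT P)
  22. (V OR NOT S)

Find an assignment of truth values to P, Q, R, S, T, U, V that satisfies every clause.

P = False, Q = True, R = True, S = True, T = True, U = True, V = True

Set P = False and propagate.
Branch on Q: take Q = True.
The remaining clauses are satisfied by R = True, S = True, T = True, U = True, V = True.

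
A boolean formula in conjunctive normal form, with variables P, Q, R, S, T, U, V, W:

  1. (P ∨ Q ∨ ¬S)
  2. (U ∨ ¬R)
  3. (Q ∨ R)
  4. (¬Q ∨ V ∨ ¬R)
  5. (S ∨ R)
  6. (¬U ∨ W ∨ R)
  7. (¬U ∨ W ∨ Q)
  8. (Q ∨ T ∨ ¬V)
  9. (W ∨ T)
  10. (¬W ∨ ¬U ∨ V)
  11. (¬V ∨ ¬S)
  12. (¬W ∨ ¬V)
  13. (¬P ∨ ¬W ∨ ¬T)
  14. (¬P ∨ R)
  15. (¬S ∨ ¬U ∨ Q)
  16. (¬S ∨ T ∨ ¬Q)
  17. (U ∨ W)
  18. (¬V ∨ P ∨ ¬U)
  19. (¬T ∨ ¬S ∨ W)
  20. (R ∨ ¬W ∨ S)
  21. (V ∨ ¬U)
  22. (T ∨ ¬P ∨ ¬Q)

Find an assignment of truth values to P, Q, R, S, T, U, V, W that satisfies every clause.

P=False, Q=True, R=False, S=True, T=True, U=False, V=False, W=True

Check each clause:
  1. (P ∨ ¬S ∨ Q) — Q is true.
  2. (U ∨ ¬R) — ¬R is true.
  3. (Q ∨ R) — Q is true.
  4. (¬Q ∨ V ∨ ¬R) — ¬R is true.
  5. (R ∨ S) — S is true.
  6. (¬U ∨ W ∨ R) — W is true.
  7. (¬U ∨ Q ∨ W) — W is true.
  8. (T ∨ ¬V ∨ Q) — ¬V is true.
  9. (W ∨ T) — W is true.
  10. (¬W ∨ ¬U ∨ V) — ¬U is true.
  11. (¬V ∨ ¬S) — ¬V is true.
  12. (¬V ∨ ¬W) — ¬V is true.
  13. (¬W ∨ ¬P ∨ ¬T) — ¬P is true.
  14. (¬P ∨ R) — ¬P is true.
  15. (¬S ∨ Q ∨ ¬U) — ¬U is true.
  16. (¬S ∨ T ∨ ¬Q) — T is true.
  17. (W ∨ U) — W is true.
  18. (¬V ∨ ¬U ∨ P) — ¬V is true.
  19. (¬S ∨ ¬T ∨ W) — W is true.
  20. (¬W ∨ R ∨ S) — S is true.
  21. (¬U ∨ V) — ¬U is true.
  22. (¬Q ∨ T ∨ ¬P) — T is true.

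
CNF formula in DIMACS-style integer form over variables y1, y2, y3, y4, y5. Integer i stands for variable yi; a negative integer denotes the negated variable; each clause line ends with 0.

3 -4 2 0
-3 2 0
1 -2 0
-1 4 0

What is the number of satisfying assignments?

6

Satisfying assignments:
  y1=F y2=F y3=F y4=F y5=F
  y1=F y2=F y3=F y4=F y5=T
  y1=T y2=T y3=F y4=T y5=F
  y1=T y2=T y3=F y4=T y5=T
  y1=T y2=T y3=T y4=T y5=F
  y1=T y2=T y3=T y4=T y5=T
Count: 6.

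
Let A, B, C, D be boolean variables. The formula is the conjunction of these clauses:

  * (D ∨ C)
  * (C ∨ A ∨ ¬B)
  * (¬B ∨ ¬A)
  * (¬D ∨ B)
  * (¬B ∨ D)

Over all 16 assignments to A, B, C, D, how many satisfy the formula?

Satisfying assignments:
  A=F B=F C=T D=F
  A=F B=T C=T D=T
  A=T B=F C=T D=F
That's 3 in total.

3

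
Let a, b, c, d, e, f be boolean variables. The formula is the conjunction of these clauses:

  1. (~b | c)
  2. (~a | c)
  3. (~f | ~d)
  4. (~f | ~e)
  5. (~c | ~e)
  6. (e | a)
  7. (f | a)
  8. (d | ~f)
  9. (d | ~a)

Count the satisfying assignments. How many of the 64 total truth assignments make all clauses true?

The models are:
  a=1 b=0 c=1 d=1 e=0 f=0
  a=1 b=1 c=1 d=1 e=0 f=0
That's 2 in total.

2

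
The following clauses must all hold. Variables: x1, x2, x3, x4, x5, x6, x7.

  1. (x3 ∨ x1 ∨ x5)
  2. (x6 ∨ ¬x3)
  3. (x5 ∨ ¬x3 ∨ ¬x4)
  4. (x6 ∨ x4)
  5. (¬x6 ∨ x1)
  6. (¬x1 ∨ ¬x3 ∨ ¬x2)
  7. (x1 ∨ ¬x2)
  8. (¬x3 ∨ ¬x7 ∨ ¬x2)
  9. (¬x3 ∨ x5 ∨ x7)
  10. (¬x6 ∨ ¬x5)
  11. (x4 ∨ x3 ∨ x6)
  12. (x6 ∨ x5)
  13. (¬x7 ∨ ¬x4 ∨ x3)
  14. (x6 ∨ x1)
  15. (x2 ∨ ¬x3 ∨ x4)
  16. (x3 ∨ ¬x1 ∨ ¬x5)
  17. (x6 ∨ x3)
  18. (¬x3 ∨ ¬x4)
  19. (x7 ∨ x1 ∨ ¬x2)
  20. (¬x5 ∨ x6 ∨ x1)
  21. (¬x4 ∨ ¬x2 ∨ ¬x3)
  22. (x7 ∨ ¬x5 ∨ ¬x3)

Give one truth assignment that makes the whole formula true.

x1=True, x2=True, x3=False, x4=False, x5=False, x6=True, x7=True

Check each clause:
  1. (x5 ∨ x3 ∨ x1) — x1 is true.
  2. (¬x3 ∨ x6) — ¬x3 is true.
  3. (¬x3 ∨ x5 ∨ ¬x4) — ¬x3 is true.
  4. (x4 ∨ x6) — x6 is true.
  5. (¬x6 ∨ x1) — x1 is true.
  6. (¬x3 ∨ ¬x1 ∨ ¬x2) — ¬x3 is true.
  7. (x1 ∨ ¬x2) — x1 is true.
  8. (¬x2 ∨ ¬x7 ∨ ¬x3) — ¬x3 is true.
  9. (x7 ∨ ¬x3 ∨ x5) — ¬x3 is true.
  10. (¬x5 ∨ ¬x6) — ¬x5 is true.
  11. (x6 ∨ x3 ∨ x4) — x6 is true.
  12. (x6 ∨ x5) — x6 is true.
  13. (¬x4 ∨ x3 ∨ ¬x7) — ¬x4 is true.
  14. (x6 ∨ x1) — x1 is true.
  15. (x2 ∨ x4 ∨ ¬x3) — x2 is true.
  16. (¬x5 ∨ x3 ∨ ¬x1) — ¬x5 is true.
  17. (x6 ∨ x3) — x6 is true.
  18. (¬x3 ∨ ¬x4) — ¬x4 is true.
  19. (¬x2 ∨ x1 ∨ x7) — x1 is true.
  20. (¬x5 ∨ x1 ∨ x6) — x1 is true.
  21. (¬x4 ∨ ¬x3 ∨ ¬x2) — ¬x4 is true.
  22. (x7 ∨ ¬x3 ∨ ¬x5) — ¬x5 is true.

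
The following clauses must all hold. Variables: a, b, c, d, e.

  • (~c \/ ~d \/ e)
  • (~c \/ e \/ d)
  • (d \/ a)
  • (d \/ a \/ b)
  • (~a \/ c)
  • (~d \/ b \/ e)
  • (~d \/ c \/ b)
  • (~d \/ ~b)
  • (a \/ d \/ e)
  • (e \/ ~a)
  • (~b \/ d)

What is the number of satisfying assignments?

3

Satisfying assignments:
  a=0 b=0 c=1 d=1 e=1
  a=1 b=0 c=1 d=0 e=1
  a=1 b=0 c=1 d=1 e=1
Count: 3.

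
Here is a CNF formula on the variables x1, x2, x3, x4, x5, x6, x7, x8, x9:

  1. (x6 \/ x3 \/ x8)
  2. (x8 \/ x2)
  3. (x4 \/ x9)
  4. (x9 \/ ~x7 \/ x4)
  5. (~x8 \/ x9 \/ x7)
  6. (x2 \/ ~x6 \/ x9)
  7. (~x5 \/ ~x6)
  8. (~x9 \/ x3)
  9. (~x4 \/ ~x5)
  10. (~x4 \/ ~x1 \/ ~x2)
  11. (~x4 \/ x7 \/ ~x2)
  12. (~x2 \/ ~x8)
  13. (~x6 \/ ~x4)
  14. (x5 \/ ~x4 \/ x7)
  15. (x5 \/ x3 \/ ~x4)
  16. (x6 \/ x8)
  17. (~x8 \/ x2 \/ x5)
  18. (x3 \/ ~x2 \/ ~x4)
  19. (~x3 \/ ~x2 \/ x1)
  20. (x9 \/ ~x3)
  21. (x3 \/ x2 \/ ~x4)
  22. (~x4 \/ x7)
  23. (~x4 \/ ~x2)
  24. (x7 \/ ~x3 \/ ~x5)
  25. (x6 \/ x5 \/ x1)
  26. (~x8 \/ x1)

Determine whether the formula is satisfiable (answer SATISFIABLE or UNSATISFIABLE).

SATISFIABLE

Set x1 = True and propagate.
Try x2 = False.
  then x8 is forced to True.
  then x5 is forced to True.
  then x6 is forced to False.
  then x4 is forced to False.
  then x9 is forced to True.
  then x3 is forced to True.
  then x7 is forced to True.
So x1=T, x2=F, x3=T, x4=F, x5=T, x6=F, x7=T, x8=T, x9=T is a satisfying assignment.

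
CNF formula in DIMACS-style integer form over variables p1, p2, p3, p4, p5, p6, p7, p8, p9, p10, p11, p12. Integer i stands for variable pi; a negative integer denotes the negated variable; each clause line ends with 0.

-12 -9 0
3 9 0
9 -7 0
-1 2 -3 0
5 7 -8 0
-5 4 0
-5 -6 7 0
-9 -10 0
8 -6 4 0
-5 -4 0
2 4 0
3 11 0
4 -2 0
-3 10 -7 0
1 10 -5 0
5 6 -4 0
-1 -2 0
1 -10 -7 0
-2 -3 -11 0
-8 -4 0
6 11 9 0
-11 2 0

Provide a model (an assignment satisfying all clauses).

p12 occurs only negated in the remaining clauses — set p12 = False.
Branch on p1: take p1 = False.
For the remaining variables, p2 = True, p3 = True, p4 = True, p5 = False, p6 = True, p7 = False, p8 = False, p9 = True, p10 = False, p11 = False works.
Every clause has at least one true literal under this assignment.

p1=0, p2=1, p3=1, p4=1, p5=0, p6=1, p7=0, p8=0, p9=1, p10=0, p11=0, p12=0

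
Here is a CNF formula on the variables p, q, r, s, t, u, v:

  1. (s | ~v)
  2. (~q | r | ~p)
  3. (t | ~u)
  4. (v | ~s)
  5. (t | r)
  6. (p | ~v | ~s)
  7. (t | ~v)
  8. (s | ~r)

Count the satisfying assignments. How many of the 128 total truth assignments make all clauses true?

12

Split on s, then v.
  s=1, v=1: u free; 3 ways for (p,q,r,t) × 2^1 = 6.
  s=1, v=0: a clause becomes empty — 0.
  s=0, v=1: a clause becomes empty — 0.
  s=0, v=0: u free; 3 ways for (p,q,r,t) × 2^1 = 6.
Total: 6 + 0 + 0 + 6 = 12.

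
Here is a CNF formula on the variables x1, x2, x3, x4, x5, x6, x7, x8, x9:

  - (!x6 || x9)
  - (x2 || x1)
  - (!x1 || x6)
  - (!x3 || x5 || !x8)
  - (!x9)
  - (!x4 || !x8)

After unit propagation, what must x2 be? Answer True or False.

(!x9) stands alone — x9 = False.
In (x9 || !x6), x9 is now false; !x6 must hold, so x6 = False.
(x6 || !x1) with x6 = False leaves only !x1, so x1 = False.
(x1 || x2): since x1 = False, the clause reduces to (x2). x2 = True.

True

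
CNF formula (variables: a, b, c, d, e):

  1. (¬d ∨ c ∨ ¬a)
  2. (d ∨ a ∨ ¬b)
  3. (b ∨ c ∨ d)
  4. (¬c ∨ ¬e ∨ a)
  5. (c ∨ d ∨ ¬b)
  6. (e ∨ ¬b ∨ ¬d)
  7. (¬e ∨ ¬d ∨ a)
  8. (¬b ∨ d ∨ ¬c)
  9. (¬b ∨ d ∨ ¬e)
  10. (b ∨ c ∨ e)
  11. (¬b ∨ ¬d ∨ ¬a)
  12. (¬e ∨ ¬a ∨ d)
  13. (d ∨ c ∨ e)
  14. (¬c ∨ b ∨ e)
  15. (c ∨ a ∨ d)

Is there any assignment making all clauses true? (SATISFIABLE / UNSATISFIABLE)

SATISFIABLE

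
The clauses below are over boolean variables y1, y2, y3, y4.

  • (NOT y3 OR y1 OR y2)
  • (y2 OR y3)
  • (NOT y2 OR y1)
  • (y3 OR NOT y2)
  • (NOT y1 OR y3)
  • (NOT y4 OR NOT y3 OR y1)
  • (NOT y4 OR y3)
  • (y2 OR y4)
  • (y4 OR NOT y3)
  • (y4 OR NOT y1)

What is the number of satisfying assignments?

The models are:
  y1=1 y2=0 y3=1 y4=1
  y1=1 y2=1 y3=1 y4=1
That's 2 in total.

2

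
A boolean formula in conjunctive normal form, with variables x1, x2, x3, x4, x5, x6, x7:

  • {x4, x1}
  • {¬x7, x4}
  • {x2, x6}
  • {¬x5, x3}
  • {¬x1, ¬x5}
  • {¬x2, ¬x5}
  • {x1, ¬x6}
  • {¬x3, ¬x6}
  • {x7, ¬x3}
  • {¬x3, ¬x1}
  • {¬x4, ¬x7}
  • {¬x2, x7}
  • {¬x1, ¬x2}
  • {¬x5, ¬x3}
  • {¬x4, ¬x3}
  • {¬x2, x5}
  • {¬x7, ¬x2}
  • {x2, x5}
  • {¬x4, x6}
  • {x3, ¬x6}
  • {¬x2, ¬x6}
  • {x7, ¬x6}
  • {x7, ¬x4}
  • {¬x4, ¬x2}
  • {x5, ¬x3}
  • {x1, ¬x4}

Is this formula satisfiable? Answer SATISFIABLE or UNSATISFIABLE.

UNSATISFIABLE

x2 = True:
  propagation gives x5=False; an empty clause results — contradiction.
x2 = False:
  propagation gives x6=True, x1=True, x5=False; an empty clause results — contradiction.
Every branch closes, so no satisfying assignment exists.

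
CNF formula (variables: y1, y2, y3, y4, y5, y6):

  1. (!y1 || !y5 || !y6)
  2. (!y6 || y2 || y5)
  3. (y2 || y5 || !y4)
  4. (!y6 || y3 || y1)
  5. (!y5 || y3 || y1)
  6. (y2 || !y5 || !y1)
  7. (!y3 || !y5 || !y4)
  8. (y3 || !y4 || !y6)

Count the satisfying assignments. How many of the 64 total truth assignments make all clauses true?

Case analysis on y5 and y1:
  y5=1, y1=1: remaining (y2,y3,y4,y6) ∈ {(1,0,0,0); (1,0,1,0); (1,1,0,0)} — 3.
  y5=1, y1=0: remaining (y2,y3,y4,y6) ∈ {(0,1,0,0); (0,1,0,1); (1,1,0,0); (1,1,0,1)} — 4.
  y5=0, y1=1: 9 of the 16 assignments to (y2,y3,y4,y6) work.
  y5=0, y1=0: 8 of the 16 assignments to (y2,y3,y4,y6) work.
Total: 3 + 4 + 9 + 8 = 24.

24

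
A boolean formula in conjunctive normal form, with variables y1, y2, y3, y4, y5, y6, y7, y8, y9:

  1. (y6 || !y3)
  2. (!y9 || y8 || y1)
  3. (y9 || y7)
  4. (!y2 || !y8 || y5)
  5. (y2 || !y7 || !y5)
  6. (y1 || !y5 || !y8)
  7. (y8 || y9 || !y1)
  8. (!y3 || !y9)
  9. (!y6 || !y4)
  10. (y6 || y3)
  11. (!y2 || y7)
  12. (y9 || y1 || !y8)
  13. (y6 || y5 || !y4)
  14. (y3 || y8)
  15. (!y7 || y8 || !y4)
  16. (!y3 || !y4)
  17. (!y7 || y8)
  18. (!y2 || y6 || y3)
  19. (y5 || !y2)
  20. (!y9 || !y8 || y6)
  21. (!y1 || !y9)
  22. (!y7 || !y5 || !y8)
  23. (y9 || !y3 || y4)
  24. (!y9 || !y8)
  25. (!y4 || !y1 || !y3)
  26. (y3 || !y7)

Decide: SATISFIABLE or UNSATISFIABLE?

UNSATISFIABLE

y8 = True:
  propagation gives y9=False, y7=True, y1=True, y5=False; an empty clause results — contradiction.
y8 = False:
  propagation gives y3=True, y6=True, y9=False, y7=True; an empty clause results — contradiction.
Every branch closes, so no satisfying assignment exists.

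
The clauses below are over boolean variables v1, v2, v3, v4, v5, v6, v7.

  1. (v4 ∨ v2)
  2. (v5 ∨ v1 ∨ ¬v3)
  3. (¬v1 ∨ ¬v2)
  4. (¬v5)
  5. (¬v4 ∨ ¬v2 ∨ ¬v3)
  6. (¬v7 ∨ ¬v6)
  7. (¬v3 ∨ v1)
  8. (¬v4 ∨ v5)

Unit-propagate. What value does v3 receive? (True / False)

False

(¬v5) stands alone — v5 = False.
From (v5 ∨ ¬v4) and v5 = False: v4 = False.
In (v4 ∨ v2), v4 is now false; v2 must hold, so v2 = True.
(¬v2 ∨ ¬v1): since v2 = True, the clause reduces to (¬v1). v1 = False.
From (v5 ∨ v1 ∨ ¬v3) and v1 = False, v5 = False: v3 = False.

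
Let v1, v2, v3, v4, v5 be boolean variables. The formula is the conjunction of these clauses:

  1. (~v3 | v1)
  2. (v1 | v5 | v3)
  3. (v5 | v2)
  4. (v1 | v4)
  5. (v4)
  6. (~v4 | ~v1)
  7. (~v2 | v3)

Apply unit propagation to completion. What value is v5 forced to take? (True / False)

(v4) stands alone — v4 = True.
From (~v1 | ~v4) and v4 = True: v1 = False.
(~v3 | v1): since v1 = False, the clause reduces to (~v3). v3 = False.
(v1 | v5 | v3): since v1 = False, v3 = False, the clause reduces to (v5). v5 = True.

True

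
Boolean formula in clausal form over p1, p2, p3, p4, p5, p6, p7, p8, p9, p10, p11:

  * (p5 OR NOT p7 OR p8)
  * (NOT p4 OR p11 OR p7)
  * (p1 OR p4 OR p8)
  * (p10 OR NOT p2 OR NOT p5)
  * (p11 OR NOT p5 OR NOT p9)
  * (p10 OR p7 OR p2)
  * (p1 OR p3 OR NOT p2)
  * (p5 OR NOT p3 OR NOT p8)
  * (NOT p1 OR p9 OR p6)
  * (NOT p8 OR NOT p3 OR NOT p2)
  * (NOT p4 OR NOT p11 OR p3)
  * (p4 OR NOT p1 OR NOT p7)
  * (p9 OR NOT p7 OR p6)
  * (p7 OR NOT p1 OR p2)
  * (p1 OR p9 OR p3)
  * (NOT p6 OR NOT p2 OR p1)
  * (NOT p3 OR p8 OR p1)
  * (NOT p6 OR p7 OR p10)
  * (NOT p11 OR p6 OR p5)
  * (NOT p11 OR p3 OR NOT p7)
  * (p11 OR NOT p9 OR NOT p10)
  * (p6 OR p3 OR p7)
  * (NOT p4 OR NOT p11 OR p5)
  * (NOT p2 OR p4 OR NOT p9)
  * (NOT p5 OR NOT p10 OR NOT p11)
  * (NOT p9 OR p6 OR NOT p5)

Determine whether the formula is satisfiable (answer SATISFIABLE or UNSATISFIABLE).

SATISFIABLE

Branch on p1: take p1 = True.
Set p2 = True and propagate.
Try p3 = False.
For the remaining variables, p4 = False, p5 = False, p6 = True, p7 = False, p8 = False, p9 = False, p10 = True, p11 = False works.
So p1 = T  p2 = T  p3 = F  p4 = F  p5 = F  p6 = T  p7 = F  p8 = F  p9 = F  p10 = T  p11 = F is a satisfying assignment.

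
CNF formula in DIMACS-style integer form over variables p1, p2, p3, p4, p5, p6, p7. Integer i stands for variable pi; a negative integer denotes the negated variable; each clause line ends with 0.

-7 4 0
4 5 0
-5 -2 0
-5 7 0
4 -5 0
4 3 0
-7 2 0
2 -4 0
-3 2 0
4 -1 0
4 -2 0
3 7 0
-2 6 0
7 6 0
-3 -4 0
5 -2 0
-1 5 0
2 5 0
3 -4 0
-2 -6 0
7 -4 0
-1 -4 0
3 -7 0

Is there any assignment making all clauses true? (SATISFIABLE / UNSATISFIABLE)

UNSATISFIABLE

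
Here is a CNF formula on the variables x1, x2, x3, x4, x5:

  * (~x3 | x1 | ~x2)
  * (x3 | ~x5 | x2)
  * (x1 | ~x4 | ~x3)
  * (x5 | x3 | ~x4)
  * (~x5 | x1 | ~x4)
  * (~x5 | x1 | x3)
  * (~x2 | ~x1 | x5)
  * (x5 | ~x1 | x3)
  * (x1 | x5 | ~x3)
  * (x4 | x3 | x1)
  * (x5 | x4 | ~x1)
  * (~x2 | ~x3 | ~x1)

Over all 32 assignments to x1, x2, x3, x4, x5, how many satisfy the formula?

6

Satisfying assignments:
  x1=F x2=F x3=T x4=F x5=T
  x1=T x2=F x3=T x4=F x5=T
  x1=T x2=F x3=T x4=T x5=F
  x1=T x2=F x3=T x4=T x5=T
  x1=T x2=T x3=F x4=F x5=T
  x1=T x2=T x3=F x4=T x5=T
That's 6 in total.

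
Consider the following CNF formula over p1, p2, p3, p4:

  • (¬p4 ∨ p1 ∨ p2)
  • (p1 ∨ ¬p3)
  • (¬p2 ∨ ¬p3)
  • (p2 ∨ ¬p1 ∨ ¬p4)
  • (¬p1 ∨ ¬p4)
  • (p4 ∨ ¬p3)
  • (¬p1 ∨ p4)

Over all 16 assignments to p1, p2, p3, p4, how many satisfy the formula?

3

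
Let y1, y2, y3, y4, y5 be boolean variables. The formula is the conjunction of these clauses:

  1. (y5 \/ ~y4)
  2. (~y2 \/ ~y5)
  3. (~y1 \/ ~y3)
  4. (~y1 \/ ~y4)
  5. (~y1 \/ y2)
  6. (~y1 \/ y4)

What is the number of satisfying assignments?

Split on y1, then y4.
  y1=1, y4=1: a clause becomes empty — 0.
  y1=1, y4=0: a clause becomes empty — 0.
  y1=0, y4=1: remaining (y2,y3,y5) ∈ {(0,0,1); (0,1,1)} — 2.
  y1=0, y4=0: y3 free; 3 ways for (y2,y5) × 2^1 = 6.
Total: 0 + 0 + 2 + 6 = 8.

8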